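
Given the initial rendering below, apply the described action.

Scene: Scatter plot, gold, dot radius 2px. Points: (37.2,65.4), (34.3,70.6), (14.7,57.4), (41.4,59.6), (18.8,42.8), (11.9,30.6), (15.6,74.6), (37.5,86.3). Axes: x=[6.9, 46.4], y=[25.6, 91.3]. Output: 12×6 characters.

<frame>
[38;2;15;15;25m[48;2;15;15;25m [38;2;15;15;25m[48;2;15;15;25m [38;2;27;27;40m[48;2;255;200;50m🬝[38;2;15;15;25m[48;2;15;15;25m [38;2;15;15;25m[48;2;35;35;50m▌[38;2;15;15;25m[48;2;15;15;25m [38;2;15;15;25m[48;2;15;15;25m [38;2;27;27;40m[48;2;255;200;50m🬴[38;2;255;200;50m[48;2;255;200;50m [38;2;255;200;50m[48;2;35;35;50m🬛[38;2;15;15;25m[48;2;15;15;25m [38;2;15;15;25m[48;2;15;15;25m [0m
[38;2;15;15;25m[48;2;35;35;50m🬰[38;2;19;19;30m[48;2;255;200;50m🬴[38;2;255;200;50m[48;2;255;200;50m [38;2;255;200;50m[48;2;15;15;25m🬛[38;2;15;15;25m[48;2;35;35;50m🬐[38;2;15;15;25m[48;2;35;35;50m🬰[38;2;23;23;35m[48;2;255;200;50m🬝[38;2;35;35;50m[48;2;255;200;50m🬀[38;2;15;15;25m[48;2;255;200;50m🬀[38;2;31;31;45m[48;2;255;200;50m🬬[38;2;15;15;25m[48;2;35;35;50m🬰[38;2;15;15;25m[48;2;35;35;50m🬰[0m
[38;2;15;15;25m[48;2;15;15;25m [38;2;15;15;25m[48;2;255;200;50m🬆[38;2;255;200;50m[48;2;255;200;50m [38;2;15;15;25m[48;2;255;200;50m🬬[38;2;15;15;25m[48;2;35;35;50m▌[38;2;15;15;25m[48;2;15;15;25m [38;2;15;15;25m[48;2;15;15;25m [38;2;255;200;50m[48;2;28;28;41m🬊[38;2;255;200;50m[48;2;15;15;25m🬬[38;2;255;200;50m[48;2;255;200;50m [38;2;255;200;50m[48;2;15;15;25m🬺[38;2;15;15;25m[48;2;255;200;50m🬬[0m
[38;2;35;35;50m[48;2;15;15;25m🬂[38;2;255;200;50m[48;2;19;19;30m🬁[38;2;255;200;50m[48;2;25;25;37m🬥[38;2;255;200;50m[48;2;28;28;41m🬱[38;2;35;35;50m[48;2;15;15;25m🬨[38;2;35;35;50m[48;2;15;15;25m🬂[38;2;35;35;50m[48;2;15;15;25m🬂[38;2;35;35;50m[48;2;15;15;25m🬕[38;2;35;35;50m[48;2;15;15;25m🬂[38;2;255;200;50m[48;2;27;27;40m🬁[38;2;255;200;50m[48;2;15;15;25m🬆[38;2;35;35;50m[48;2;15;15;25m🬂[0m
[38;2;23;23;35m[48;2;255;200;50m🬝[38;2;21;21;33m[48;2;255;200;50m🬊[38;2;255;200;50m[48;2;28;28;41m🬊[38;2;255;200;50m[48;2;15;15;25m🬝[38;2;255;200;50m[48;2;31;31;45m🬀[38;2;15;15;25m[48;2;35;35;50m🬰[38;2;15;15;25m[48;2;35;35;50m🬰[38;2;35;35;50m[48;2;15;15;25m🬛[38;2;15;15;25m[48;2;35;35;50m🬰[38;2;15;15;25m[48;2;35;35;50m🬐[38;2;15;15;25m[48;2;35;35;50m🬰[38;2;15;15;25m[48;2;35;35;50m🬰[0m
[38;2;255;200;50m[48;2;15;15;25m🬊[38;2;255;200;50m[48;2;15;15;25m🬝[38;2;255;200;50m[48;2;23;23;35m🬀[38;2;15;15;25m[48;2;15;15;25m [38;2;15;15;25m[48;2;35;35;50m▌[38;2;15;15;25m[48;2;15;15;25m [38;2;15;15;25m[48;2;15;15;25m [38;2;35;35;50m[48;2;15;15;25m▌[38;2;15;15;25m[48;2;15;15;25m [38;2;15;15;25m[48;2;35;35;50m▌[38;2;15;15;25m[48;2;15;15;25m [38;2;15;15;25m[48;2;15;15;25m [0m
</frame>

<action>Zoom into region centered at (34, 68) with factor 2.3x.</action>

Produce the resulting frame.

<frame>
[38;2;15;15;25m[48;2;15;15;25m [38;2;15;15;25m[48;2;15;15;25m [38;2;35;35;50m[48;2;15;15;25m▌[38;2;15;15;25m[48;2;15;15;25m [38;2;15;15;25m[48;2;35;35;50m▌[38;2;15;15;25m[48;2;15;15;25m [38;2;15;15;25m[48;2;15;15;25m [38;2;35;35;50m[48;2;15;15;25m▌[38;2;15;15;25m[48;2;15;15;25m [38;2;15;15;25m[48;2;35;35;50m▌[38;2;15;15;25m[48;2;15;15;25m [38;2;15;15;25m[48;2;15;15;25m [0m
[38;2;15;15;25m[48;2;35;35;50m🬰[38;2;15;15;25m[48;2;35;35;50m🬰[38;2;35;35;50m[48;2;15;15;25m🬛[38;2;15;15;25m[48;2;35;35;50m🬰[38;2;15;15;25m[48;2;35;35;50m🬐[38;2;21;21;33m[48;2;255;200;50m🬆[38;2;23;23;35m[48;2;255;200;50m🬬[38;2;35;35;50m[48;2;15;15;25m🬛[38;2;15;15;25m[48;2;35;35;50m🬰[38;2;15;15;25m[48;2;35;35;50m🬐[38;2;15;15;25m[48;2;35;35;50m🬰[38;2;15;15;25m[48;2;35;35;50m🬰[0m
[38;2;15;15;25m[48;2;15;15;25m [38;2;15;15;25m[48;2;15;15;25m [38;2;35;35;50m[48;2;15;15;25m▌[38;2;15;15;25m[48;2;15;15;25m [38;2;23;23;35m[48;2;255;200;50m🬺[38;2;255;200;50m[48;2;15;15;25m🬬[38;2;255;200;50m[48;2;15;15;25m🬆[38;2;27;27;40m[48;2;255;200;50m🬝[38;2;15;15;25m[48;2;15;15;25m [38;2;15;15;25m[48;2;35;35;50m▌[38;2;15;15;25m[48;2;15;15;25m [38;2;15;15;25m[48;2;15;15;25m [0m
[38;2;35;35;50m[48;2;15;15;25m🬂[38;2;35;35;50m[48;2;15;15;25m🬂[38;2;35;35;50m[48;2;15;15;25m🬕[38;2;35;35;50m[48;2;15;15;25m🬂[38;2;35;35;50m[48;2;15;15;25m🬨[38;2;35;35;50m[48;2;15;15;25m🬂[38;2;23;23;35m[48;2;255;200;50m🬴[38;2;255;200;50m[48;2;255;200;50m [38;2;255;200;50m[48;2;25;25;37m🬛[38;2;35;35;50m[48;2;15;15;25m🬨[38;2;23;23;35m[48;2;255;200;50m🬝[38;2;35;35;50m[48;2;15;15;25m🬂[0m
[38;2;15;15;25m[48;2;35;35;50m🬰[38;2;15;15;25m[48;2;35;35;50m🬰[38;2;35;35;50m[48;2;15;15;25m🬛[38;2;15;15;25m[48;2;35;35;50m🬰[38;2;15;15;25m[48;2;35;35;50m🬐[38;2;15;15;25m[48;2;35;35;50m🬰[38;2;15;15;25m[48;2;35;35;50m🬰[38;2;255;200;50m[48;2;31;31;45m🬁[38;2;15;15;25m[48;2;35;35;50m🬰[38;2;27;27;40m[48;2;255;200;50m🬴[38;2;255;200;50m[48;2;255;200;50m [38;2;255;200;50m[48;2;15;15;25m🬛[0m
[38;2;15;15;25m[48;2;15;15;25m [38;2;15;15;25m[48;2;15;15;25m [38;2;35;35;50m[48;2;15;15;25m▌[38;2;15;15;25m[48;2;15;15;25m [38;2;15;15;25m[48;2;35;35;50m▌[38;2;15;15;25m[48;2;15;15;25m [38;2;15;15;25m[48;2;15;15;25m [38;2;35;35;50m[48;2;15;15;25m▌[38;2;15;15;25m[48;2;15;15;25m [38;2;15;15;25m[48;2;35;35;50m▌[38;2;15;15;25m[48;2;255;200;50m🬺[38;2;15;15;25m[48;2;15;15;25m [0m
</frame>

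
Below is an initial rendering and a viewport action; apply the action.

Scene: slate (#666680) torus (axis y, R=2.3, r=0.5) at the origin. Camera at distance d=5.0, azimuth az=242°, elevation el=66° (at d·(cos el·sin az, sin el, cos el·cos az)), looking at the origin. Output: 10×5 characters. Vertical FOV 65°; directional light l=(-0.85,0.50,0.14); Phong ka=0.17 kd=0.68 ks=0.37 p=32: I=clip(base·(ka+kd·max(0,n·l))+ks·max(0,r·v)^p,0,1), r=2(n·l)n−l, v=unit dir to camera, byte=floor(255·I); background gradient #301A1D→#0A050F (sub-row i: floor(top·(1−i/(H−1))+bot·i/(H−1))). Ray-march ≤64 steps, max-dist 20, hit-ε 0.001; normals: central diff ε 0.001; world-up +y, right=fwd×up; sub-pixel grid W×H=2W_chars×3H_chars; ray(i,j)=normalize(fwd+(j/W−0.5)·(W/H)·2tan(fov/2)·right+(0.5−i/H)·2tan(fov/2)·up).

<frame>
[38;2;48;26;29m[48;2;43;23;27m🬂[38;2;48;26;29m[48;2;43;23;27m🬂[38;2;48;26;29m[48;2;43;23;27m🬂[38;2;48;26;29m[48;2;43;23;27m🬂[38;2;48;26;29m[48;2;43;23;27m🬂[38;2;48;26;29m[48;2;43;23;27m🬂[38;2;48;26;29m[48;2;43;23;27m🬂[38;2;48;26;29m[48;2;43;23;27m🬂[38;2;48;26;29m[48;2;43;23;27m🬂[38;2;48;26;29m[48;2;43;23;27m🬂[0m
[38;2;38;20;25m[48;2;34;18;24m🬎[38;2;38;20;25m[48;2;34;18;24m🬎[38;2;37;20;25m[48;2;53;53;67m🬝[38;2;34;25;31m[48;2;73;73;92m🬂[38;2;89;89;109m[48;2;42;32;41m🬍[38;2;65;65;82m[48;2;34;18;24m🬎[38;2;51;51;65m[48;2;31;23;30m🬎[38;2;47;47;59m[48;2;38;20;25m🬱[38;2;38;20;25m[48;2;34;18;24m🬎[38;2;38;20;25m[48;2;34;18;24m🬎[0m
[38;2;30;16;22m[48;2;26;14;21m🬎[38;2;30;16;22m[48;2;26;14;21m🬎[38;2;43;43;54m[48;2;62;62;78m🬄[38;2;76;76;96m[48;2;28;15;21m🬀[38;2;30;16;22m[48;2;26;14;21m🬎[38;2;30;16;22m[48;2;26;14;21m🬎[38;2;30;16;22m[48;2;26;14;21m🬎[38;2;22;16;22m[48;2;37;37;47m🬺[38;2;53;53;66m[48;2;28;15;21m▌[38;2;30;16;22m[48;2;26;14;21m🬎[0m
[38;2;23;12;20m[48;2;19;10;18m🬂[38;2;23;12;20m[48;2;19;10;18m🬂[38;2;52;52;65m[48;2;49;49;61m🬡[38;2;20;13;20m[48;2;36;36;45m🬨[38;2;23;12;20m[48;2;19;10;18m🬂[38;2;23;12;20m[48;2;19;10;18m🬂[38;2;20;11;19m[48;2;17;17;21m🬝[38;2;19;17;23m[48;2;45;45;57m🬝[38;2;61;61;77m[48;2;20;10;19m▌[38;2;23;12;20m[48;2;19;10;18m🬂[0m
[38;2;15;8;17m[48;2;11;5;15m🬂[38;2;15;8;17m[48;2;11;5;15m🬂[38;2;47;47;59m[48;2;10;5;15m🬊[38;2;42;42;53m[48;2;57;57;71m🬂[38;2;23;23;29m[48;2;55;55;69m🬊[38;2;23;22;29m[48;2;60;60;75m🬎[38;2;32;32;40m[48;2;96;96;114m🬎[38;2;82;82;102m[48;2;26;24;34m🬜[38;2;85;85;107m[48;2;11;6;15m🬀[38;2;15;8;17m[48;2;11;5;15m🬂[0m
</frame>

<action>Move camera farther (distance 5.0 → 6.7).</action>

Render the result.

<frame>
[38;2;48;26;29m[48;2;43;23;27m🬂[38;2;48;26;29m[48;2;43;23;27m🬂[38;2;48;26;29m[48;2;43;23;27m🬂[38;2;48;26;29m[48;2;43;23;27m🬂[38;2;48;26;29m[48;2;43;23;27m🬂[38;2;48;26;29m[48;2;43;23;27m🬂[38;2;48;26;29m[48;2;43;23;27m🬂[38;2;48;26;29m[48;2;43;23;27m🬂[38;2;48;26;29m[48;2;43;23;27m🬂[38;2;48;26;29m[48;2;43;23;27m🬂[0m
[38;2;38;20;25m[48;2;34;18;24m🬎[38;2;38;20;25m[48;2;34;18;24m🬎[38;2;38;20;25m[48;2;34;18;24m🬎[38;2;37;20;25m[48;2;62;62;78m🬝[38;2;44;35;44m[48;2;92;92;112m🬎[38;2;39;21;26m[48;2;57;57;72m🬂[38;2;38;20;25m[48;2;48;48;61m🬊[38;2;38;20;25m[48;2;34;18;24m🬎[38;2;38;20;25m[48;2;34;18;24m🬎[38;2;38;20;25m[48;2;34;18;24m🬎[0m
[38;2;30;16;22m[48;2;26;14;21m🬎[38;2;30;16;22m[48;2;26;14;21m🬎[38;2;29;15;21m[48;2;18;18;23m🬝[38;2;63;63;79m[48;2;37;31;41m🬜[38;2;30;16;22m[48;2;26;14;21m🬎[38;2;30;16;22m[48;2;26;14;21m🬎[38;2;28;28;35m[48;2;25;15;21m🬁[38;2;33;26;33m[48;2;62;62;78m🬜[38;2;30;16;22m[48;2;26;14;21m🬎[38;2;30;16;22m[48;2;26;14;21m🬎[0m
[38;2;23;12;20m[48;2;19;10;18m🬂[38;2;23;12;20m[48;2;19;10;18m🬂[38;2;23;12;20m[48;2;19;10;18m🬂[38;2;39;39;49m[48;2;52;52;66m🬘[38;2;22;14;22m[48;2;45;45;56m🬬[38;2;21;11;19m[48;2;17;17;21m🬎[38;2;24;20;27m[48;2;66;66;83m🬝[38;2;76;76;96m[48;2;26;19;28m🬓[38;2;23;12;20m[48;2;19;10;18m🬂[38;2;23;12;20m[48;2;19;10;18m🬂[0m
[38;2;15;8;17m[48;2;11;5;15m🬂[38;2;15;8;17m[48;2;11;5;15m🬂[38;2;15;8;17m[48;2;11;5;15m🬂[38;2;15;8;17m[48;2;11;5;15m🬂[38;2;63;63;79m[48;2;11;5;15m🬂[38;2;65;65;82m[48;2;11;5;15m🬂[38;2;123;123;142m[48;2;11;6;15m🬀[38;2;15;8;17m[48;2;11;5;15m🬂[38;2;15;8;17m[48;2;11;5;15m🬂[38;2;15;8;17m[48;2;11;5;15m🬂[0m
</frame>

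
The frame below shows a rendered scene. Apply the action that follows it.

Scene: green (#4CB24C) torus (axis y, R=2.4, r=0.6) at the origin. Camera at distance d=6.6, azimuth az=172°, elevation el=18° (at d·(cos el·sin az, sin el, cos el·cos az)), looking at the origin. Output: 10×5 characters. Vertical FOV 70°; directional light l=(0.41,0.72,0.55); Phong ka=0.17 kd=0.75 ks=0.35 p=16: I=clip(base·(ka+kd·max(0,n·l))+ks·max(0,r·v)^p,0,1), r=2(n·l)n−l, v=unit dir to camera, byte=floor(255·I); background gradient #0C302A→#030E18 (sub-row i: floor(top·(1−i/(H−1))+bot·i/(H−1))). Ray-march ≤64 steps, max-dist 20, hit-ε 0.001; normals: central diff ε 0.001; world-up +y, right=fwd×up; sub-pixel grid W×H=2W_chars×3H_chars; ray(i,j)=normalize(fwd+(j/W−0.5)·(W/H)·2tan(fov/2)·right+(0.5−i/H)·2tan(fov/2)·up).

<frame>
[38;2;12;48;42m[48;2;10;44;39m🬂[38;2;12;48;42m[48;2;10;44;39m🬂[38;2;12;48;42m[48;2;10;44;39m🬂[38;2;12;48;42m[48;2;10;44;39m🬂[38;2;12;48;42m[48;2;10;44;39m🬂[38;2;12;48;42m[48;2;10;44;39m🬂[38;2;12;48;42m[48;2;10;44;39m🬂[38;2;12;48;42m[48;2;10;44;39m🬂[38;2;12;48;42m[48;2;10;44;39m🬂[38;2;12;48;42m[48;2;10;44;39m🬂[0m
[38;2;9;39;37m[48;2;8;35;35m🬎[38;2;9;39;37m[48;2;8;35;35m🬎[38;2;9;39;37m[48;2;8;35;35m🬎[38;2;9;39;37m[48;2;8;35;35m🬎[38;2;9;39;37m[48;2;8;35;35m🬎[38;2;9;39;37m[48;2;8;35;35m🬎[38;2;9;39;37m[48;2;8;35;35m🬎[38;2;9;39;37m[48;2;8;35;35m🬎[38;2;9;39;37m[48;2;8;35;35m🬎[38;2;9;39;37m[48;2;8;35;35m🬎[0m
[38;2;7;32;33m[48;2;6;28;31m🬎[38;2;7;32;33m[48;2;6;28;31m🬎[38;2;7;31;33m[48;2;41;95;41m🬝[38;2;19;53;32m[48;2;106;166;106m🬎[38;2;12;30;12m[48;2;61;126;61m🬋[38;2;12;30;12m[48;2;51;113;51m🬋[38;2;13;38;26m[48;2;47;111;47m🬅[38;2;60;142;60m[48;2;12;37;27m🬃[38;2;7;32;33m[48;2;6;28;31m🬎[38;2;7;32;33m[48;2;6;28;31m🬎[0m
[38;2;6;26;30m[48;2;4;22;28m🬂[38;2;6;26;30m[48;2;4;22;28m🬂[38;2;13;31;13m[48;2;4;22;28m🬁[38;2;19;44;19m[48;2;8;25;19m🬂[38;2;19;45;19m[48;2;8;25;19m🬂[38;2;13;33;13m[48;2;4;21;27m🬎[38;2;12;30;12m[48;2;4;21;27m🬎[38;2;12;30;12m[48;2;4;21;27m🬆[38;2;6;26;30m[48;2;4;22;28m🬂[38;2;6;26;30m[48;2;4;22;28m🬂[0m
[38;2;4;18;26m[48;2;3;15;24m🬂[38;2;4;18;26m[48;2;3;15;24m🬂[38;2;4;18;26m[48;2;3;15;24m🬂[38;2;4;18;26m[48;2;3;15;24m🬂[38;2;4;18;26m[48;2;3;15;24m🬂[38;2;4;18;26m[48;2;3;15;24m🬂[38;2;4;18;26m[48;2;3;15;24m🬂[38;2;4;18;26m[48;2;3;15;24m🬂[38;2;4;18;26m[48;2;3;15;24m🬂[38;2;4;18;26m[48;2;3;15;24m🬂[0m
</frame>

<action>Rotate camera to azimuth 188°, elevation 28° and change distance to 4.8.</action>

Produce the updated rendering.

<frame>
[38;2;12;48;42m[48;2;10;44;39m🬂[38;2;12;48;42m[48;2;10;44;39m🬂[38;2;12;48;42m[48;2;10;44;39m🬂[38;2;12;48;42m[48;2;10;44;39m🬂[38;2;12;48;42m[48;2;10;44;39m🬂[38;2;12;48;42m[48;2;10;44;39m🬂[38;2;12;48;42m[48;2;10;44;39m🬂[38;2;12;48;42m[48;2;10;44;39m🬂[38;2;12;48;42m[48;2;10;44;39m🬂[38;2;12;48;42m[48;2;10;44;39m🬂[0m
[38;2;9;39;37m[48;2;8;35;35m🬎[38;2;9;39;37m[48;2;8;35;35m🬎[38;2;9;39;37m[48;2;8;35;35m🬎[38;2;9;39;37m[48;2;8;35;35m🬎[38;2;9;39;37m[48;2;68;126;68m🬎[38;2;9;39;37m[48;2;68;122;68m🬎[38;2;54;123;54m[48;2;9;38;36m🬏[38;2;9;39;37m[48;2;8;35;35m🬎[38;2;9;39;37m[48;2;8;35;35m🬎[38;2;9;39;37m[48;2;8;35;35m🬎[0m
[38;2;7;32;33m[48;2;6;28;31m🬎[38;2;7;31;33m[48;2;54;125;54m🬕[38;2;22;60;35m[48;2;71;139;71m🬈[38;2;28;64;28m[48;2;9;29;19m🬀[38;2;12;30;12m[48;2;6;29;32m🬂[38;2;12;30;12m[48;2;6;29;32m🬂[38;2;32;74;32m[48;2;8;29;23m🬁[38;2;78;156;78m[48;2;22;60;35m🬨[38;2;16;48;34m[48;2;52;124;52m🬊[38;2;7;32;33m[48;2;6;28;31m🬎[0m
[38;2;6;26;30m[48;2;4;22;28m🬂[38;2;37;88;37m[48;2;15;40;23m🬊[38;2;79;147;79m[48;2;33;77;33m🬊[38;2;25;64;33m[48;2;100;171;100m🬯[38;2;23;59;35m[48;2;91;165;91m🬰[38;2;6;26;30m[48;2;52;117;52m🬂[38;2;15;43;31m[48;2;50;113;50m🬡[38;2;56;131;56m[48;2;29;71;29m🬆[38;2;36;86;36m[48;2;15;35;15m🬆[38;2;12;30;12m[48;2;4;22;28m🬄[0m
[38;2;4;18;26m[48;2;3;15;24m🬂[38;2;12;30;12m[48;2;3;15;24m🬁[38;2;13;32;13m[48;2;3;14;24m🬎[38;2;20;48;20m[48;2;12;30;12m🬂[38;2;23;54;23m[48;2;12;30;12m🬂[38;2;22;52;22m[48;2;12;30;12m🬂[38;2;17;41;17m[48;2;12;30;12m🬂[38;2;12;30;12m[48;2;3;14;24m🬝[38;2;12;30;12m[48;2;3;14;24m🬆[38;2;4;18;26m[48;2;3;15;24m🬂[0m
</frame>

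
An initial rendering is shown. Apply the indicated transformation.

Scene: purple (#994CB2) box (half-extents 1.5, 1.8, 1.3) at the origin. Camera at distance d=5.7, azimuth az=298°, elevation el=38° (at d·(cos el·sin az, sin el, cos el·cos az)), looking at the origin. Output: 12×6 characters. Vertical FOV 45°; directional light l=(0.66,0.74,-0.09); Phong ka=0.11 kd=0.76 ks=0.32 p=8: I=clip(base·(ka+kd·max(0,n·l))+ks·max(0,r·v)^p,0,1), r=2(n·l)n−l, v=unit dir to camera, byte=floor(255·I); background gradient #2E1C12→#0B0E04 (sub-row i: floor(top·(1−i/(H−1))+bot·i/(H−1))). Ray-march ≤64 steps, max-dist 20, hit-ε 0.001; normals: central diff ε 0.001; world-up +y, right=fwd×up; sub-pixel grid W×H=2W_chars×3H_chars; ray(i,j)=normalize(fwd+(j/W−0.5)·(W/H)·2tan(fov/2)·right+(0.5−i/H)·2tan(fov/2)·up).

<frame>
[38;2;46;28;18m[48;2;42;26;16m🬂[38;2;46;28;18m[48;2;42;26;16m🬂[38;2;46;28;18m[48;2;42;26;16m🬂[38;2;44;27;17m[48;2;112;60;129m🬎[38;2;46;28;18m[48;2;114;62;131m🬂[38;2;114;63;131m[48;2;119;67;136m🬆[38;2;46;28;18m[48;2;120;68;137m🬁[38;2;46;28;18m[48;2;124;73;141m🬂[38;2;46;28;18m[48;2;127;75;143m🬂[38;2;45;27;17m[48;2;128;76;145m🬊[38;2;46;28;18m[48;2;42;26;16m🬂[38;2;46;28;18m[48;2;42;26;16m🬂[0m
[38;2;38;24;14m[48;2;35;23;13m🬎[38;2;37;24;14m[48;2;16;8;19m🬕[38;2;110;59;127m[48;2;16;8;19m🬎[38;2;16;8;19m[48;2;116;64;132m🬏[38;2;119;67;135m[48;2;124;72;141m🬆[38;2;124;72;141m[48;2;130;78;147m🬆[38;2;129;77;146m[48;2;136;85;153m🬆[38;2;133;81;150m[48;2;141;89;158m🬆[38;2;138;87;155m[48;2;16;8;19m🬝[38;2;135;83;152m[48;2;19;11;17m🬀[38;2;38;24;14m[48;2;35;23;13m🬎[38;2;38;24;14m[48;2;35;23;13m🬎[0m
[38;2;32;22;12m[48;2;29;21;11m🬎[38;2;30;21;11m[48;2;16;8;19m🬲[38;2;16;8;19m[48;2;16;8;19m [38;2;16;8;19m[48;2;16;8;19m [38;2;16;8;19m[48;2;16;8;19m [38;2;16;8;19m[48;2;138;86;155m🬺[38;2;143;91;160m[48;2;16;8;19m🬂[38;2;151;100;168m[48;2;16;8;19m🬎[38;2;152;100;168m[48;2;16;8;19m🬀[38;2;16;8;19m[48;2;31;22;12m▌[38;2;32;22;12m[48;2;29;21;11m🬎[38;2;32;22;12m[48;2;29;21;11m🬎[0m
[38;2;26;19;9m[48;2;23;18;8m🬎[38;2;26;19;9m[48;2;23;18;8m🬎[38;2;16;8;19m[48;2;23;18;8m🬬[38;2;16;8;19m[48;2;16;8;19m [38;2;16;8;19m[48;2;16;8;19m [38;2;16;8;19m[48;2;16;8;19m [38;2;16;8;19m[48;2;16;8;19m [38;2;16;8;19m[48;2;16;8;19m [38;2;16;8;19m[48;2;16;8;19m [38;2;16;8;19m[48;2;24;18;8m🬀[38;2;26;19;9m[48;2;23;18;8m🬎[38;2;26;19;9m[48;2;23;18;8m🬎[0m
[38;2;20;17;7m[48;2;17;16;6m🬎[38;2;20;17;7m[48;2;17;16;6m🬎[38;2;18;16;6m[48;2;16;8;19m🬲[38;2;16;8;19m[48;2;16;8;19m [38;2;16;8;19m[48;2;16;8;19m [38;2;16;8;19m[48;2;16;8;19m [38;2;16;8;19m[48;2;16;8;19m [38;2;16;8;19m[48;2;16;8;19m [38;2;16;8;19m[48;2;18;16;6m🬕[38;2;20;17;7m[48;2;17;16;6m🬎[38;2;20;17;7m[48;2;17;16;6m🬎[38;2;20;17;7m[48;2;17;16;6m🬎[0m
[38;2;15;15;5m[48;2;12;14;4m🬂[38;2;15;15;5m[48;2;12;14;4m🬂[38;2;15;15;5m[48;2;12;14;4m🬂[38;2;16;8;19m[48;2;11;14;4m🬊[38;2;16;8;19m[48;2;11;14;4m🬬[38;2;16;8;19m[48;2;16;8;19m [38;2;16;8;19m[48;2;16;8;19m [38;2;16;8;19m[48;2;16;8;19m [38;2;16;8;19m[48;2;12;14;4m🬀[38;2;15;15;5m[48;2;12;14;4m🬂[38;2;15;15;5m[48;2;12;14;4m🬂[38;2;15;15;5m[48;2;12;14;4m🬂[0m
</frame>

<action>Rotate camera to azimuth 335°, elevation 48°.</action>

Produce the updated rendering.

<frame>
[38;2;46;28;18m[48;2;42;26;16m🬂[38;2;46;28;18m[48;2;42;26;16m🬂[38;2;44;27;17m[48;2;103;51;119m🬎[38;2;45;27;17m[48;2;103;51;120m🬆[38;2;46;28;18m[48;2;103;51;120m🬂[38;2;46;28;18m[48;2;104;52;121m🬀[38;2;105;53;122m[48;2;106;55;123m🬕[38;2;107;55;123m[48;2;109;57;126m🬆[38;2;46;28;18m[48;2;111;60;128m🬁[38;2;117;65;133m[48;2;43;27;17m🬏[38;2;46;28;18m[48;2;42;26;16m🬂[38;2;46;28;18m[48;2;42;26;16m🬂[0m
[38;2;38;24;14m[48;2;35;23;13m🬎[38;2;38;24;14m[48;2;35;23;13m🬎[38;2;103;51;119m[48;2;36;23;13m🬨[38;2;103;51;120m[48;2;104;52;120m🬝[38;2;104;52;120m[48;2;105;53;121m🬕[38;2;105;53;122m[48;2;107;55;124m🬕[38;2;108;56;125m[48;2;111;59;127m🬕[38;2;111;60;128m[48;2;115;63;132m🬆[38;2;116;64;133m[48;2;121;69;138m🬆[38;2;121;69;138m[48;2;127;75;143m🬆[38;2;39;25;15m[48;2;130;78;147m🬁[38;2;37;24;14m[48;2;16;8;19m🬬[0m
[38;2;32;22;12m[48;2;29;21;11m🬎[38;2;32;22;12m[48;2;29;21;11m🬎[38;2;103;51;120m[48;2;30;21;11m🬁[38;2;103;52;120m[48;2;105;53;121m🬝[38;2;105;53;121m[48;2;106;54;123m🬕[38;2;108;56;125m[48;2;110;58;127m🬕[38;2;113;61;129m[48;2;16;8;19m🬝[38;2;118;67;135m[48;2;16;8;19m🬎[38;2;124;73;141m[48;2;16;8;19m🬂[38;2;130;78;147m[48;2;16;8;19m🬀[38;2;16;8;19m[48;2;29;21;11m🬝[38;2;32;22;12m[48;2;29;21;11m🬎[0m
[38;2;26;19;9m[48;2;23;18;8m🬎[38;2;26;19;9m[48;2;23;18;8m🬎[38;2;26;19;9m[48;2;23;18;8m🬎[38;2;105;53;122m[48;2;19;12;14m🬁[38;2;106;55;123m[48;2;16;8;19m🬂[38;2;16;8;19m[48;2;16;8;19m [38;2;16;8;19m[48;2;16;8;19m [38;2;16;8;19m[48;2;16;8;19m [38;2;16;8;19m[48;2;16;8;19m [38;2;16;8;19m[48;2;16;8;19m [38;2;16;8;19m[48;2;24;18;8m🬄[38;2;26;19;9m[48;2;23;18;8m🬎[0m
[38;2;20;17;7m[48;2;17;16;6m🬎[38;2;20;17;7m[48;2;17;16;6m🬎[38;2;20;17;7m[48;2;17;16;6m🬎[38;2;18;16;6m[48;2;16;8;19m🬺[38;2;16;8;19m[48;2;16;8;19m [38;2;16;8;19m[48;2;16;8;19m [38;2;16;8;19m[48;2;16;8;19m [38;2;16;8;19m[48;2;16;8;19m [38;2;16;8;19m[48;2;16;8;19m [38;2;16;8;19m[48;2;18;16;6m🬕[38;2;20;17;7m[48;2;17;16;6m🬎[38;2;20;17;7m[48;2;17;16;6m🬎[0m
[38;2;15;15;5m[48;2;12;14;4m🬂[38;2;15;15;5m[48;2;12;14;4m🬂[38;2;15;15;5m[48;2;12;14;4m🬂[38;2;15;15;5m[48;2;12;14;4m🬂[38;2;16;8;19m[48;2;12;14;4m🬨[38;2;16;8;19m[48;2;16;8;19m [38;2;16;8;19m[48;2;11;14;4m🬝[38;2;16;8;19m[48;2;11;14;4m🬆[38;2;16;8;19m[48;2;12;14;4m🬀[38;2;15;15;5m[48;2;12;14;4m🬂[38;2;15;15;5m[48;2;12;14;4m🬂[38;2;15;15;5m[48;2;12;14;4m🬂[0m
</frame>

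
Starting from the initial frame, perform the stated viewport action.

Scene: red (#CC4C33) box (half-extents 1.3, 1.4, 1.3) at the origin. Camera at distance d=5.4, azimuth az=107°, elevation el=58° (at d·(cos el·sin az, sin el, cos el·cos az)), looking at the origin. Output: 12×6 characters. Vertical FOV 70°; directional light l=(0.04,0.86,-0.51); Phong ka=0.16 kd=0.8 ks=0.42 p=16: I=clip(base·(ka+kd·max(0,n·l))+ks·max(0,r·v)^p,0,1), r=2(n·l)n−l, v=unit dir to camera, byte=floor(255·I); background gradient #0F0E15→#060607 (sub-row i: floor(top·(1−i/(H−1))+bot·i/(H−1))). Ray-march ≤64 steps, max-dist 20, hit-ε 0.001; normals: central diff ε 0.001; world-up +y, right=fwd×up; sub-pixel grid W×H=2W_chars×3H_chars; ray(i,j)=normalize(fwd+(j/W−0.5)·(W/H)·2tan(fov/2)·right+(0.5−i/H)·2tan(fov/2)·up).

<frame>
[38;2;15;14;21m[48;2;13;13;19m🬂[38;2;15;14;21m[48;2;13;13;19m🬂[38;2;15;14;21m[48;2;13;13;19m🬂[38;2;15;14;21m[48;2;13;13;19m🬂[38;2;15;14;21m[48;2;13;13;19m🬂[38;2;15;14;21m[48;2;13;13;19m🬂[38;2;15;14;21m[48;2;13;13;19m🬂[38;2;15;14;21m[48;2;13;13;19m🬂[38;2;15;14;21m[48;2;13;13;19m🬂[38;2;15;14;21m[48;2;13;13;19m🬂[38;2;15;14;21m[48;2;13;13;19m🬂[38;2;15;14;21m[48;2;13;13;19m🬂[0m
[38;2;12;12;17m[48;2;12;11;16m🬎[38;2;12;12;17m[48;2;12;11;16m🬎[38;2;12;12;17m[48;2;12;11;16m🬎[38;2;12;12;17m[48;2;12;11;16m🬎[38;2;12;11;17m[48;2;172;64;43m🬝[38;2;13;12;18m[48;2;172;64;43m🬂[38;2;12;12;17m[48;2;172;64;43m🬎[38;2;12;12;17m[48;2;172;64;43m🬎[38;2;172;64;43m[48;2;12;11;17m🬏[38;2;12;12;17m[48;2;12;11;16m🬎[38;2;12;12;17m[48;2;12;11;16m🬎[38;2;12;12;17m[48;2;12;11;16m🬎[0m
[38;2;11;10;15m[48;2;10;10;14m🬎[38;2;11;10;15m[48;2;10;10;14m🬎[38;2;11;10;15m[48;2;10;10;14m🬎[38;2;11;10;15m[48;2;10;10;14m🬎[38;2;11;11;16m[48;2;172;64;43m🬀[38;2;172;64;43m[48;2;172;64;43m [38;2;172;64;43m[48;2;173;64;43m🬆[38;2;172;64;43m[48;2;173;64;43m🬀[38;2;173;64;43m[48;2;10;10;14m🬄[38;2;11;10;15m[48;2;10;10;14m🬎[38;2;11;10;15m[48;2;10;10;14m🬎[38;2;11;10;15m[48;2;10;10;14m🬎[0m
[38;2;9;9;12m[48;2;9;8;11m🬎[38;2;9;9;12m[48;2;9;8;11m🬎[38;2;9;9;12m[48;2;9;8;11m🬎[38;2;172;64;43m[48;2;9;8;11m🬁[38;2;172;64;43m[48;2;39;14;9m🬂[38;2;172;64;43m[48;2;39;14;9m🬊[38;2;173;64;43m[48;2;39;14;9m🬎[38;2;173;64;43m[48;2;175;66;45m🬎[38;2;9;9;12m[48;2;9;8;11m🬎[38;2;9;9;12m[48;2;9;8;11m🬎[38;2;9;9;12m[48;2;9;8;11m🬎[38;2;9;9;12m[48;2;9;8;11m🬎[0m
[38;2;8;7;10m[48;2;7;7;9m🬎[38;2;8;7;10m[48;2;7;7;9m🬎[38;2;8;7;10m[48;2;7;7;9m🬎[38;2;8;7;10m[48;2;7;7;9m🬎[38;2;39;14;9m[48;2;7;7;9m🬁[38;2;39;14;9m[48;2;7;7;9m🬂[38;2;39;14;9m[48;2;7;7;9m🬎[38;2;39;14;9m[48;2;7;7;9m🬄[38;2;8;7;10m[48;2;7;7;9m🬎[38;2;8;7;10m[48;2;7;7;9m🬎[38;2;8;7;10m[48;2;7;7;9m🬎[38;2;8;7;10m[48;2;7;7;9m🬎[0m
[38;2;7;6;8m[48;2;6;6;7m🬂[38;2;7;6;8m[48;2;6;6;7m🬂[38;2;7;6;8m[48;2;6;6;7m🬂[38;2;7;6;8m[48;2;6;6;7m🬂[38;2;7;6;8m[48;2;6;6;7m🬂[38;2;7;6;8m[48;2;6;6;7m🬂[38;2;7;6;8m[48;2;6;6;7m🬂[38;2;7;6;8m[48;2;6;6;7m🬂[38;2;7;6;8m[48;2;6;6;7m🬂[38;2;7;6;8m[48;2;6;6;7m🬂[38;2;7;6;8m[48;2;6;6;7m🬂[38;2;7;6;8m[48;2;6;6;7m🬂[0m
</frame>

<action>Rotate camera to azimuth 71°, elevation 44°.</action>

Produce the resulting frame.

<frame>
[38;2;15;14;21m[48;2;13;13;19m🬂[38;2;15;14;21m[48;2;13;13;19m🬂[38;2;15;14;21m[48;2;13;13;19m🬂[38;2;15;14;21m[48;2;13;13;19m🬂[38;2;15;14;21m[48;2;13;13;19m🬂[38;2;15;14;21m[48;2;13;13;19m🬂[38;2;15;14;21m[48;2;13;13;19m🬂[38;2;15;14;21m[48;2;13;13;19m🬂[38;2;15;14;21m[48;2;13;13;19m🬂[38;2;15;14;21m[48;2;13;13;19m🬂[38;2;15;14;21m[48;2;13;13;19m🬂[38;2;15;14;21m[48;2;13;13;19m🬂[0m
[38;2;12;12;17m[48;2;12;11;16m🬎[38;2;12;12;17m[48;2;12;11;16m🬎[38;2;12;12;17m[48;2;12;11;16m🬎[38;2;12;12;17m[48;2;12;11;16m🬎[38;2;12;12;17m[48;2;172;64;43m🬎[38;2;12;12;17m[48;2;172;64;43m🬎[38;2;12;12;17m[48;2;172;64;43m🬎[38;2;173;64;43m[48;2;12;11;17m🬏[38;2;12;12;17m[48;2;12;11;16m🬎[38;2;12;12;17m[48;2;12;11;16m🬎[38;2;12;12;17m[48;2;12;11;16m🬎[38;2;12;12;17m[48;2;12;11;16m🬎[0m
[38;2;11;10;15m[48;2;10;10;14m🬎[38;2;11;10;15m[48;2;10;10;14m🬎[38;2;11;10;15m[48;2;10;10;14m🬎[38;2;11;10;15m[48;2;10;10;14m🬎[38;2;172;64;43m[48;2;10;10;14m🬨[38;2;172;64;43m[48;2;173;64;43m🬆[38;2;172;64;43m[48;2;173;64;43m🬀[38;2;173;64;43m[48;2;173;65;44m🬝[38;2;173;64;43m[48;2;22;12;13m🬃[38;2;11;10;15m[48;2;10;10;14m🬎[38;2;11;10;15m[48;2;10;10;14m🬎[38;2;11;10;15m[48;2;10;10;14m🬎[0m
[38;2;9;9;12m[48;2;9;8;11m🬎[38;2;9;9;12m[48;2;9;8;11m🬎[38;2;9;9;12m[48;2;9;8;11m🬎[38;2;9;9;12m[48;2;9;8;11m🬎[38;2;173;64;43m[48;2;15;9;11m🬁[38;2;173;64;43m[48;2;39;14;9m🬂[38;2;39;14;9m[48;2;39;14;9m [38;2;39;14;9m[48;2;39;14;9m [38;2;39;14;9m[48;2;9;8;12m▌[38;2;9;9;12m[48;2;9;8;11m🬎[38;2;9;9;12m[48;2;9;8;11m🬎[38;2;9;9;12m[48;2;9;8;11m🬎[0m
[38;2;8;7;10m[48;2;7;7;9m🬎[38;2;8;7;10m[48;2;7;7;9m🬎[38;2;8;7;10m[48;2;7;7;9m🬎[38;2;8;7;10m[48;2;7;7;9m🬎[38;2;8;7;10m[48;2;7;7;9m🬎[38;2;39;14;9m[48;2;39;14;9m [38;2;39;14;9m[48;2;7;7;9m🬎[38;2;39;14;9m[48;2;7;7;9m🬆[38;2;8;7;10m[48;2;7;7;9m🬎[38;2;8;7;10m[48;2;7;7;9m🬎[38;2;8;7;10m[48;2;7;7;9m🬎[38;2;8;7;10m[48;2;7;7;9m🬎[0m
[38;2;7;6;8m[48;2;6;6;7m🬂[38;2;7;6;8m[48;2;6;6;7m🬂[38;2;7;6;8m[48;2;6;6;7m🬂[38;2;7;6;8m[48;2;6;6;7m🬂[38;2;7;6;8m[48;2;6;6;7m🬂[38;2;7;6;8m[48;2;6;6;7m🬂[38;2;7;6;8m[48;2;6;6;7m🬂[38;2;7;6;8m[48;2;6;6;7m🬂[38;2;7;6;8m[48;2;6;6;7m🬂[38;2;7;6;8m[48;2;6;6;7m🬂[38;2;7;6;8m[48;2;6;6;7m🬂[38;2;7;6;8m[48;2;6;6;7m🬂[0m
</frame>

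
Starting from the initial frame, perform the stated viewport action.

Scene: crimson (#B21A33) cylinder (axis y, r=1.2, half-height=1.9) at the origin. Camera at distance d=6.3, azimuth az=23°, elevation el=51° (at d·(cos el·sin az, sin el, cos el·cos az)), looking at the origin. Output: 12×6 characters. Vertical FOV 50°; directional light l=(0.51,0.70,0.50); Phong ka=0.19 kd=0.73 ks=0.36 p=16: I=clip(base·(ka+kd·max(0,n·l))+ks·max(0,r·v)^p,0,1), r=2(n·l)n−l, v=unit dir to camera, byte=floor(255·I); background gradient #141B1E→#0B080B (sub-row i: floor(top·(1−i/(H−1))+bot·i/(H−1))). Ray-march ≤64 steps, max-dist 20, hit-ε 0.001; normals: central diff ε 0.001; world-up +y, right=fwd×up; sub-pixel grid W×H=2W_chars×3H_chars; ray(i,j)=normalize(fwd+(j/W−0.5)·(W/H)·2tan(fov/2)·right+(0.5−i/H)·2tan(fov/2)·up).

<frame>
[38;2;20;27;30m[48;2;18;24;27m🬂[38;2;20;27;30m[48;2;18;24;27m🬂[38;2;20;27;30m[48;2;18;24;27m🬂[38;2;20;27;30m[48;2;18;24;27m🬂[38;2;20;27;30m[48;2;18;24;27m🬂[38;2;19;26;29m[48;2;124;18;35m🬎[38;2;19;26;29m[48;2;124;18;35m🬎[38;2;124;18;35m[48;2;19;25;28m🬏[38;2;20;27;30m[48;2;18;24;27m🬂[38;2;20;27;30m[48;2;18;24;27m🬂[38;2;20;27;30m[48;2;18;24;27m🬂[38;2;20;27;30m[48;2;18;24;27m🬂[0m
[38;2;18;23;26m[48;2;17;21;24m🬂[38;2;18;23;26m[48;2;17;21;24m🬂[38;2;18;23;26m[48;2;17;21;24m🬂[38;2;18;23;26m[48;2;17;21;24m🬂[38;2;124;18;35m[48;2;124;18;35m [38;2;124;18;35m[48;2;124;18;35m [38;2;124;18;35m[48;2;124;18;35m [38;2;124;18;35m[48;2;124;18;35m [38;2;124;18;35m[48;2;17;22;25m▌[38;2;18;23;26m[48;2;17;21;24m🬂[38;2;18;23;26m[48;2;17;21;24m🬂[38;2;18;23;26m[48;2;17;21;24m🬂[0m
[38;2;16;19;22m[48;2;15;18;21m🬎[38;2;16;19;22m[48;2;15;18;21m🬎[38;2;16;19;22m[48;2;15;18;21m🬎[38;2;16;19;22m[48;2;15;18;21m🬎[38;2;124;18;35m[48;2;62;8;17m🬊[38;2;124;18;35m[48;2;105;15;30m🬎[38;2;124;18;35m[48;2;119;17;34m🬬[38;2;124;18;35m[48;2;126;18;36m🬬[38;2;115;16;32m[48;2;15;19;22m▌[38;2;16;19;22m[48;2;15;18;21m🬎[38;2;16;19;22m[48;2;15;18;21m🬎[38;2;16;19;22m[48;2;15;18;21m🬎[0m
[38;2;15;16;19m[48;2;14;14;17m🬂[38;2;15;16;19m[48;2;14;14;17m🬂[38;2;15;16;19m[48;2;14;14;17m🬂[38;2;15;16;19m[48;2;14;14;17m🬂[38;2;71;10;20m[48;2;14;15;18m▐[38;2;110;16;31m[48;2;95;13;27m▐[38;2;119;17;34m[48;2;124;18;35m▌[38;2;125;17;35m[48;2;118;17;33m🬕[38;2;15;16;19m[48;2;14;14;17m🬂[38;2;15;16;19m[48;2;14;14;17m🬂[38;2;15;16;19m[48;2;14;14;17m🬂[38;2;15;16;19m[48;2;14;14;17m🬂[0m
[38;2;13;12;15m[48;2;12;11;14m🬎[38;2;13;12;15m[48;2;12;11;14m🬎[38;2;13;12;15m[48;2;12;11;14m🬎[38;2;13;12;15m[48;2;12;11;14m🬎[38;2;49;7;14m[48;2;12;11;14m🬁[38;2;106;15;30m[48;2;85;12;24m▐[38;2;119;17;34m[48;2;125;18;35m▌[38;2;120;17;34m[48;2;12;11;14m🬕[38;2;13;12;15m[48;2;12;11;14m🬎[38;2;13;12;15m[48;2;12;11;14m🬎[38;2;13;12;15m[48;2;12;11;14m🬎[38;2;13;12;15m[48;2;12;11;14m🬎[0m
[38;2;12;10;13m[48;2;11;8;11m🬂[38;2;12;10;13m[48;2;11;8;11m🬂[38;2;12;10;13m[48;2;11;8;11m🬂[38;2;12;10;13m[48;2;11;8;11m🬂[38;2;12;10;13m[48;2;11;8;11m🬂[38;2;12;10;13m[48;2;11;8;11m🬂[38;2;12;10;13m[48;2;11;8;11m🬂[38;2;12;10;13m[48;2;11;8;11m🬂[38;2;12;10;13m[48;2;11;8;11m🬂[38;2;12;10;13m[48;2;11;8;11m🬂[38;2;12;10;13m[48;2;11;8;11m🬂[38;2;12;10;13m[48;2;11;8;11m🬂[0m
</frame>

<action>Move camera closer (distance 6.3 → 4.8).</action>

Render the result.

<frame>
[38;2;20;27;30m[48;2;18;24;27m🬂[38;2;20;27;30m[48;2;18;24;27m🬂[38;2;20;27;30m[48;2;18;24;27m🬂[38;2;20;27;30m[48;2;124;18;35m🬂[38;2;124;18;35m[48;2;124;18;35m [38;2;124;18;35m[48;2;124;18;35m [38;2;124;18;35m[48;2;124;18;35m [38;2;124;18;35m[48;2;124;18;35m [38;2;124;18;35m[48;2;20;27;30m🬺[38;2;124;18;35m[48;2;19;25;28m🬓[38;2;20;27;30m[48;2;18;24;27m🬂[38;2;20;27;30m[48;2;18;24;27m🬂[0m
[38;2;18;23;26m[48;2;17;21;24m🬂[38;2;18;23;26m[48;2;17;21;24m🬂[38;2;124;18;35m[48;2;17;21;24m🬁[38;2;124;18;35m[48;2;124;18;35m [38;2;124;18;35m[48;2;124;18;35m [38;2;124;18;35m[48;2;124;18;35m [38;2;124;18;35m[48;2;124;18;35m [38;2;124;18;35m[48;2;124;18;35m [38;2;124;18;35m[48;2;124;18;35m [38;2;124;18;35m[48;2;17;21;24m🬕[38;2;18;23;26m[48;2;17;21;24m🬂[38;2;18;23;26m[48;2;17;21;24m🬂[0m
[38;2;16;19;22m[48;2;15;18;21m🬎[38;2;16;19;22m[48;2;15;18;21m🬎[38;2;16;19;22m[48;2;15;18;21m🬎[38;2;71;10;20m[48;2;15;18;21m🬨[38;2;124;18;35m[48;2;95;13;27m🬂[38;2;124;18;35m[48;2;111;15;31m🬂[38;2;123;17;35m[48;2;119;17;34m🬬[38;2;124;18;35m[48;2;126;18;36m🬕[38;2;124;18;35m[48;2;121;17;34m🬕[38;2;114;16;32m[48;2;15;18;21m🬀[38;2;16;19;22m[48;2;15;18;21m🬎[38;2;16;19;22m[48;2;15;18;21m🬎[0m
[38;2;15;16;19m[48;2;14;14;17m🬂[38;2;15;16;19m[48;2;14;14;17m🬂[38;2;15;16;19m[48;2;14;14;17m🬂[38;2;60;8;17m[48;2;14;14;17m🬁[38;2;95;13;27m[48;2;79;11;22m▐[38;2;113;16;32m[48;2;106;15;30m▐[38;2;119;17;34m[48;2;123;18;35m▌[38;2;125;18;36m[48;2;126;18;36m🬄[38;2;120;17;34m[48;2;14;14;17m🬕[38;2;15;16;19m[48;2;14;14;17m🬂[38;2;15;16;19m[48;2;14;14;17m🬂[38;2;15;16;19m[48;2;14;14;17m🬂[0m
[38;2;13;12;15m[48;2;12;11;14m🬎[38;2;13;12;15m[48;2;12;11;14m🬎[38;2;13;12;15m[48;2;12;11;14m🬎[38;2;13;12;15m[48;2;12;11;14m🬎[38;2;78;11;22m[48;2;12;11;14m🬨[38;2;111;16;31m[48;2;101;14;28m▐[38;2;119;17;34m[48;2;124;18;35m▌[38;2;125;18;35m[48;2;122;17;35m🬝[38;2;116;17;33m[48;2;12;11;14m🬀[38;2;13;12;15m[48;2;12;11;14m🬎[38;2;13;12;15m[48;2;12;11;14m🬎[38;2;13;12;15m[48;2;12;11;14m🬎[0m
[38;2;12;10;13m[48;2;11;8;11m🬂[38;2;12;10;13m[48;2;11;8;11m🬂[38;2;12;10;13m[48;2;11;8;11m🬂[38;2;12;10;13m[48;2;11;8;11m🬂[38;2;65;9;18m[48;2;11;8;11m🬁[38;2;104;14;29m[48;2;11;8;11m🬊[38;2;122;17;34m[48;2;11;8;11m🬎[38;2;121;17;34m[48;2;11;8;11m🬂[38;2;12;10;13m[48;2;11;8;11m🬂[38;2;12;10;13m[48;2;11;8;11m🬂[38;2;12;10;13m[48;2;11;8;11m🬂[38;2;12;10;13m[48;2;11;8;11m🬂[0m
</frame>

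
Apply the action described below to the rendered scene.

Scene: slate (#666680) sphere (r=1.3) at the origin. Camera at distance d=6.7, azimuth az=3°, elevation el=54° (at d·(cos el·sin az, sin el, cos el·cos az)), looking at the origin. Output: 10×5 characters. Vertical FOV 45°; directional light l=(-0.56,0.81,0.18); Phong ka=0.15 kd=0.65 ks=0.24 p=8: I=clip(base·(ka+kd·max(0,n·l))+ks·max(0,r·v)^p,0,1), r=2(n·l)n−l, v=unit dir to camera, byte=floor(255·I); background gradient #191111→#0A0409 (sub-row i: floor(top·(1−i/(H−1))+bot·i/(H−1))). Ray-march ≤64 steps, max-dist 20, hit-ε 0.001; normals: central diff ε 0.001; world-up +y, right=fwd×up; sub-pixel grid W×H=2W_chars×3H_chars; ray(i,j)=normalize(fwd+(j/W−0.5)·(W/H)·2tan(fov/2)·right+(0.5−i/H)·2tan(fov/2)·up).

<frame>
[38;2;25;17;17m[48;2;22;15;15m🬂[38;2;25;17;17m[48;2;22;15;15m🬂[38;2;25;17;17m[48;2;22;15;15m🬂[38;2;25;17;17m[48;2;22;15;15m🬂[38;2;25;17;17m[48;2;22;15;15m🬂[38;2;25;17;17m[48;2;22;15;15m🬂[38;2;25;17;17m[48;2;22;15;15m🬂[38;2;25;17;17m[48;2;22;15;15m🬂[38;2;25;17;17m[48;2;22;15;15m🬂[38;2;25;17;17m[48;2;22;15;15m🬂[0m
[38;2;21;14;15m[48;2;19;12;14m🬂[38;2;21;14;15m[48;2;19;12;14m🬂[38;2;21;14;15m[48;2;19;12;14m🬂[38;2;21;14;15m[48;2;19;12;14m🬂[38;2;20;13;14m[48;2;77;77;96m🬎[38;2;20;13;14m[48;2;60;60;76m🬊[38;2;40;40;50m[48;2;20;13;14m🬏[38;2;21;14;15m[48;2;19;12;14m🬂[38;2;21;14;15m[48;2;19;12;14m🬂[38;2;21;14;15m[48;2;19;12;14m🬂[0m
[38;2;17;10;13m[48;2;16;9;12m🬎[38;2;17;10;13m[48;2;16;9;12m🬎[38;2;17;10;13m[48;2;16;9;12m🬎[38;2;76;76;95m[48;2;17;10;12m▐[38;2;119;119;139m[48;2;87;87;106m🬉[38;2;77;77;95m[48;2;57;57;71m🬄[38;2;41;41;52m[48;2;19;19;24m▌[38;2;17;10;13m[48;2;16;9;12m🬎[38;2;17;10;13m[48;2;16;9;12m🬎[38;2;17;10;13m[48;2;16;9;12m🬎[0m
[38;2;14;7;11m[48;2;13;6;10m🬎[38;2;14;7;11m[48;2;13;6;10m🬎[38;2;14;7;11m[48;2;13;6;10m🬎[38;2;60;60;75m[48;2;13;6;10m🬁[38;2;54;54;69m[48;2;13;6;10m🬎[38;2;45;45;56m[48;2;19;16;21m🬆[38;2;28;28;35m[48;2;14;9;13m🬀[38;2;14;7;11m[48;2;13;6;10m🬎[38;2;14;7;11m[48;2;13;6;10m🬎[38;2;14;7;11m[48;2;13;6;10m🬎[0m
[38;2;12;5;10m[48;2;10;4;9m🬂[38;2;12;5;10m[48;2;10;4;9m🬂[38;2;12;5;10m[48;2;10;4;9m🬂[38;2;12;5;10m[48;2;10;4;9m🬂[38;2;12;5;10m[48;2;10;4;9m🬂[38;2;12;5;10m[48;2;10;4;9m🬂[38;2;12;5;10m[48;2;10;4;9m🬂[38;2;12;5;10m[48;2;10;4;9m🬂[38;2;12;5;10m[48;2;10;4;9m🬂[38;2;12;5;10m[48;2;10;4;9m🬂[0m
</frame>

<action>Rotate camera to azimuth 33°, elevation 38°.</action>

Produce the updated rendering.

<frame>
[38;2;25;17;17m[48;2;22;15;15m🬂[38;2;25;17;17m[48;2;22;15;15m🬂[38;2;25;17;17m[48;2;22;15;15m🬂[38;2;25;17;17m[48;2;22;15;15m🬂[38;2;25;17;17m[48;2;22;15;15m🬂[38;2;25;17;17m[48;2;22;15;15m🬂[38;2;25;17;17m[48;2;22;15;15m🬂[38;2;25;17;17m[48;2;22;15;15m🬂[38;2;25;17;17m[48;2;22;15;15m🬂[38;2;25;17;17m[48;2;22;15;15m🬂[0m
[38;2;21;14;15m[48;2;19;12;14m🬂[38;2;21;14;15m[48;2;19;12;14m🬂[38;2;21;14;15m[48;2;19;12;14m🬂[38;2;21;14;15m[48;2;19;12;14m🬂[38;2;20;13;14m[48;2;89;89;108m🬎[38;2;20;13;14m[48;2;65;65;81m🬊[38;2;41;41;52m[48;2;20;13;14m🬏[38;2;21;14;15m[48;2;19;12;14m🬂[38;2;21;14;15m[48;2;19;12;14m🬂[38;2;21;14;15m[48;2;19;12;14m🬂[0m
[38;2;17;10;13m[48;2;16;9;12m🬎[38;2;17;10;13m[48;2;16;9;12m🬎[38;2;17;10;13m[48;2;16;9;12m🬎[38;2;64;64;81m[48;2;17;10;12m▐[38;2;110;110;127m[48;2;56;56;69m🬂[38;2;52;52;64m[48;2;31;31;39m🬆[38;2;29;29;37m[48;2;15;15;19m🬄[38;2;17;10;13m[48;2;16;9;12m🬎[38;2;17;10;13m[48;2;16;9;12m🬎[38;2;17;10;13m[48;2;16;9;12m🬎[0m
[38;2;14;7;11m[48;2;13;6;10m🬎[38;2;14;7;11m[48;2;13;6;10m🬎[38;2;14;7;11m[48;2;13;6;10m🬎[38;2;38;38;48m[48;2;13;6;10m🬁[38;2;32;32;40m[48;2;14;11;15m🬂[38;2;16;16;20m[48;2;13;6;10m🬝[38;2;15;15;19m[48;2;13;6;10m🬆[38;2;14;7;11m[48;2;13;6;10m🬎[38;2;14;7;11m[48;2;13;6;10m🬎[38;2;14;7;11m[48;2;13;6;10m🬎[0m
[38;2;12;5;10m[48;2;10;4;9m🬂[38;2;12;5;10m[48;2;10;4;9m🬂[38;2;12;5;10m[48;2;10;4;9m🬂[38;2;12;5;10m[48;2;10;4;9m🬂[38;2;12;5;10m[48;2;10;4;9m🬂[38;2;12;5;10m[48;2;10;4;9m🬂[38;2;12;5;10m[48;2;10;4;9m🬂[38;2;12;5;10m[48;2;10;4;9m🬂[38;2;12;5;10m[48;2;10;4;9m🬂[38;2;12;5;10m[48;2;10;4;9m🬂[0m
</frame>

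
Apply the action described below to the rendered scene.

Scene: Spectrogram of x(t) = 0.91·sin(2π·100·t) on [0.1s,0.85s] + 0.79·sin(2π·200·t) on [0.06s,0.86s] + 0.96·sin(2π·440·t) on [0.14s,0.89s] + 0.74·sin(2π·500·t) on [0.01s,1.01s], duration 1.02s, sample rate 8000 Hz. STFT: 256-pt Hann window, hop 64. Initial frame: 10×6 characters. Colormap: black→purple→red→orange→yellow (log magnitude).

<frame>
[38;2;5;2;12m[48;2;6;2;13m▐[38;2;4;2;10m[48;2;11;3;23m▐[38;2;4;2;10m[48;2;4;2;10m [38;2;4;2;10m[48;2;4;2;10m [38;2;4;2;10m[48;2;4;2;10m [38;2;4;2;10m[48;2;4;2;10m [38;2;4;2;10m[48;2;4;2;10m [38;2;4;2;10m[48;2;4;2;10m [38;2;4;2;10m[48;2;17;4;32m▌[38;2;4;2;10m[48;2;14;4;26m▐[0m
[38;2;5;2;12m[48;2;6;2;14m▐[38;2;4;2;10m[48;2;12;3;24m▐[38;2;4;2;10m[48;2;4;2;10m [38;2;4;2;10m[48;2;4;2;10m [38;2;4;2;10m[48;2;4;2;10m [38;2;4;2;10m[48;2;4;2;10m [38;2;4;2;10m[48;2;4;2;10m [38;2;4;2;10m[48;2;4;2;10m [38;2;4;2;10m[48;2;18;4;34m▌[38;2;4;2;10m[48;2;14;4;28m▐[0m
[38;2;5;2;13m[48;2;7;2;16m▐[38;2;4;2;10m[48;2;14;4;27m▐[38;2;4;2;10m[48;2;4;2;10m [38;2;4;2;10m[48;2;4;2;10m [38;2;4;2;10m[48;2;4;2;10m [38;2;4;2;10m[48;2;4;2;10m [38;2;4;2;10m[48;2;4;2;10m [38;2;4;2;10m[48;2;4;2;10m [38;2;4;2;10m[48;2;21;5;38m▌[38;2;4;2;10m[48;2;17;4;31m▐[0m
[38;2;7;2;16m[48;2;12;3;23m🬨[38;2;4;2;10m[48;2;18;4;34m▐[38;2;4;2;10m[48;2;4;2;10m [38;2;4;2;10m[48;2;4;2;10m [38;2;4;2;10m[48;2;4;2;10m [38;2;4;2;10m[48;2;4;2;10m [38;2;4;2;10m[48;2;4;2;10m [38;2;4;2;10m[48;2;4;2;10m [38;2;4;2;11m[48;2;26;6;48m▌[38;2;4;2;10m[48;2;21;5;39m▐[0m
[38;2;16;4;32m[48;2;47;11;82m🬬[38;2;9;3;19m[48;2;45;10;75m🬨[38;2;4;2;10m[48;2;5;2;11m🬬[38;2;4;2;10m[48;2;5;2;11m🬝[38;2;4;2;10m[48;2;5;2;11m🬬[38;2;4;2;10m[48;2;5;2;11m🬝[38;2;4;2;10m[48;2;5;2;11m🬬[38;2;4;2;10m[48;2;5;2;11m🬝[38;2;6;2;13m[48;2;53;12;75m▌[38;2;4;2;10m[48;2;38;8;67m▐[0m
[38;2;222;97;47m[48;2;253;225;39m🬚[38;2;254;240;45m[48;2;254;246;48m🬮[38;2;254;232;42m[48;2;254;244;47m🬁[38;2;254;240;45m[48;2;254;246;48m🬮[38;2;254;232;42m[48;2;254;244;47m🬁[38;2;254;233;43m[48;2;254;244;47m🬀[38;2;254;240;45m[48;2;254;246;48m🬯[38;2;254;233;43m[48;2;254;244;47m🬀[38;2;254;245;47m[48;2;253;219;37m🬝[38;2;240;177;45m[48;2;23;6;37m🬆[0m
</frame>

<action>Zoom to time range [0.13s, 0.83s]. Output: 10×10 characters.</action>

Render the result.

<frame>
[38;2;10;3;20m[48;2;4;2;10m▌[38;2;4;2;10m[48;2;4;2;10m [38;2;4;2;10m[48;2;4;2;10m [38;2;4;2;10m[48;2;4;2;10m [38;2;4;2;10m[48;2;4;2;10m [38;2;4;2;10m[48;2;4;2;10m [38;2;4;2;10m[48;2;4;2;10m [38;2;4;2;10m[48;2;4;2;10m [38;2;4;2;10m[48;2;4;2;10m [38;2;4;2;10m[48;2;4;2;10m [0m
[38;2;4;2;10m[48;2;10;3;20m▐[38;2;4;2;10m[48;2;4;2;10m [38;2;4;2;10m[48;2;4;2;10m [38;2;4;2;10m[48;2;4;2;10m [38;2;4;2;10m[48;2;4;2;10m [38;2;4;2;10m[48;2;4;2;10m [38;2;4;2;10m[48;2;4;2;10m [38;2;4;2;10m[48;2;4;2;10m [38;2;4;2;10m[48;2;4;2;10m [38;2;4;2;10m[48;2;4;2;10m [0m
[38;2;4;2;10m[48;2;10;3;21m▐[38;2;4;2;10m[48;2;4;2;10m [38;2;4;2;10m[48;2;4;2;10m [38;2;4;2;10m[48;2;4;2;10m [38;2;4;2;10m[48;2;4;2;10m [38;2;4;2;10m[48;2;4;2;10m [38;2;4;2;10m[48;2;4;2;10m [38;2;4;2;10m[48;2;4;2;10m [38;2;4;2;10m[48;2;4;2;10m [38;2;4;2;10m[48;2;4;2;10m [0m
[38;2;4;2;10m[48;2;11;3;22m▐[38;2;4;2;10m[48;2;4;2;10m [38;2;4;2;10m[48;2;4;2;10m [38;2;4;2;10m[48;2;4;2;10m [38;2;4;2;10m[48;2;4;2;10m [38;2;4;2;10m[48;2;4;2;10m [38;2;4;2;10m[48;2;4;2;10m [38;2;4;2;10m[48;2;4;2;10m [38;2;4;2;10m[48;2;4;2;10m [38;2;4;2;10m[48;2;4;2;10m [0m
[38;2;4;2;10m[48;2;12;3;24m▐[38;2;4;2;10m[48;2;4;2;10m [38;2;4;2;10m[48;2;4;2;10m [38;2;4;2;10m[48;2;4;2;10m [38;2;4;2;10m[48;2;4;2;10m [38;2;4;2;10m[48;2;4;2;10m [38;2;4;2;10m[48;2;4;2;10m [38;2;4;2;10m[48;2;4;2;10m [38;2;4;2;10m[48;2;4;2;10m [38;2;4;2;10m[48;2;4;2;10m [0m
[38;2;4;2;10m[48;2;14;4;27m▐[38;2;4;2;10m[48;2;4;2;10m [38;2;4;2;10m[48;2;4;2;10m [38;2;4;2;10m[48;2;4;2;10m [38;2;4;2;10m[48;2;4;2;10m [38;2;4;2;10m[48;2;4;2;10m [38;2;4;2;10m[48;2;4;2;10m [38;2;4;2;10m[48;2;4;2;10m [38;2;4;2;10m[48;2;4;2;10m [38;2;4;2;10m[48;2;4;2;10m [0m
[38;2;4;2;10m[48;2;18;4;34m▐[38;2;4;2;10m[48;2;4;2;10m [38;2;4;2;10m[48;2;4;2;10m [38;2;4;2;10m[48;2;4;2;10m [38;2;4;2;10m[48;2;4;2;10m [38;2;4;2;10m[48;2;4;2;10m [38;2;4;2;10m[48;2;4;2;10m [38;2;4;2;10m[48;2;4;2;10m [38;2;4;2;10m[48;2;4;2;10m [38;2;4;2;10m[48;2;4;2;10m [0m
[38;2;4;2;10m[48;2;28;7;51m▐[38;2;4;2;10m[48;2;4;2;10m [38;2;4;2;10m[48;2;4;2;10m [38;2;4;2;10m[48;2;4;2;10m [38;2;4;2;10m[48;2;4;2;10m [38;2;4;2;10m[48;2;4;2;10m [38;2;4;2;10m[48;2;4;2;10m [38;2;4;2;10m[48;2;4;2;10m [38;2;4;2;10m[48;2;4;2;10m [38;2;4;2;10m[48;2;4;2;10m [0m
[38;2;41;10;49m[48;2;254;249;49m🬎[38;2;8;2;16m[48;2;254;249;49m🬎[38;2;7;2;15m[48;2;254;249;49m🬎[38;2;7;2;15m[48;2;254;249;49m🬎[38;2;8;2;16m[48;2;254;249;49m🬎[38;2;7;2;15m[48;2;254;249;49m🬎[38;2;7;2;15m[48;2;254;249;49m🬎[38;2;8;2;16m[48;2;254;249;49m🬎[38;2;7;2;15m[48;2;254;249;49m🬎[38;2;7;2;15m[48;2;254;249;49m🬎[0m
[38;2;118;30;74m[48;2;253;233;43m🬂[38;2;38;9;66m[48;2;253;233;43m🬂[38;2;38;9;67m[48;2;253;233;43m🬂[38;2;37;9;67m[48;2;253;233;43m🬂[38;2;38;9;66m[48;2;253;233;43m🬂[38;2;38;9;67m[48;2;253;233;43m🬂[38;2;37;9;67m[48;2;253;233;43m🬂[38;2;38;9;66m[48;2;253;233;43m🬂[38;2;38;9;67m[48;2;253;233;43m🬂[38;2;37;9;67m[48;2;253;233;43m🬂[0m
</frame>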